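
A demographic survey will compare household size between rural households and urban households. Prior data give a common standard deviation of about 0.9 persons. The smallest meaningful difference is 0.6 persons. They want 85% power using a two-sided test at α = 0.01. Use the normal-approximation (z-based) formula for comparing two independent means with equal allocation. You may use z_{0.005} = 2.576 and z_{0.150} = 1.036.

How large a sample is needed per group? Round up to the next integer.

n = 59 per group

n = (z_{α/2} + z_β)² · (σ₁² + σ₂²) / δ²
  = (2.576 + 1.036)² · (2·0.9² = 1.62) / 0.6²
  = 13.0465 · 1.62 / 0.36
  = 58.71
Round up → n = 59 per group.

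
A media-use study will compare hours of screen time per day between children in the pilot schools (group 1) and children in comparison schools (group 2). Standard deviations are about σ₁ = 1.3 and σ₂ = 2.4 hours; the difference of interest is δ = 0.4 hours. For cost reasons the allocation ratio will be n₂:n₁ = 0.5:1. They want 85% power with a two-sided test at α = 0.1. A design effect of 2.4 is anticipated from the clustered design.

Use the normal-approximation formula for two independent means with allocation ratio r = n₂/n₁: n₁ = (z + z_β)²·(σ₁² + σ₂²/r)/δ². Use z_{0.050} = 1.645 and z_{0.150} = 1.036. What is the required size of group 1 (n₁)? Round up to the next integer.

n₁ = (z_{α/2} + z_β)² · (σ₁² + σ₂²/r) / δ²
   = (1.645 + 1.036)² · (1.3² + 2.4²/0.5) / 0.4²
   = 7.1878 · (1.69 + 11.52) / 0.16
   = 7.1878 · 13.21 / 0.16
   = 593.44
Design effect: 2.4 × 593.44 = 1424.25.
Round up → n₁ = 1425; n₂ = r·n₁ = 0.5 × 1425 = 713.

n₁ = 1425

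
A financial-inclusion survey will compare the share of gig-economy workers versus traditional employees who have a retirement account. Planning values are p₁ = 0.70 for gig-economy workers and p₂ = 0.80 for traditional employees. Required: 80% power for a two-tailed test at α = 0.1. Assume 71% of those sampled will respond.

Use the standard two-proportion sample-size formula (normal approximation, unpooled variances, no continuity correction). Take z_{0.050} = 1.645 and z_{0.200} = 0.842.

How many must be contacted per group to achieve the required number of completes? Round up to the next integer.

n = (z_{α/2} + z_β)² · [p₁(1−p₁) + p₂(1−p₂)] / (p₁ − p₂)²
  = (1.645 + 0.842)² · (0.70·0.30 + 0.80·0.20) / (-0.10)²
  = (2.487)² · (0.2100 + 0.1600) / 0.0100
  = 6.1852 · 0.3700 / 0.0100
  = 228.85
Adjust for 71% response: 228.85 / 0.71 = 322.33.
Round up → n = 323 per group.

n = 323 per group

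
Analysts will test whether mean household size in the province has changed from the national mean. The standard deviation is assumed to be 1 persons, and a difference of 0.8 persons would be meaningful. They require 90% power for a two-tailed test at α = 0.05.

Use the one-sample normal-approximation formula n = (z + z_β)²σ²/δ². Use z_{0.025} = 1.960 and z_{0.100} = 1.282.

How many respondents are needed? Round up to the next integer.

n = 17

n = (z_{α/2} + z_β)² · σ² / δ²
  = (1.960 + 1.282)² · 1² / 0.8²
  = 10.5106 · 1 / 0.64
  = 16.42
Round up → n = 17.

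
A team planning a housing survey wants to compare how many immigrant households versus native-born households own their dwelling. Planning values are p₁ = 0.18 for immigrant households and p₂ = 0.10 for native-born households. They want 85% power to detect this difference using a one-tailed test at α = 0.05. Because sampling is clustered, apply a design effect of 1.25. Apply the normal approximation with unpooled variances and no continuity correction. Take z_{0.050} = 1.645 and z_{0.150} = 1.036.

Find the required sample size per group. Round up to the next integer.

n = (z_α + z_β)² · [p₁(1−p₁) + p₂(1−p₂)] / (p₁ − p₂)²
  = (1.645 + 1.036)² · (0.18·0.82 + 0.10·0.90) / (0.08)²
  = (2.681)² · (0.1476 + 0.0900) / 0.0064
  = 7.1878 · 0.2376 / 0.0064
  = 266.85
Design effect: 1.25 × 266.85 = 333.56.
Round up → n = 334 per group.

n = 334 per group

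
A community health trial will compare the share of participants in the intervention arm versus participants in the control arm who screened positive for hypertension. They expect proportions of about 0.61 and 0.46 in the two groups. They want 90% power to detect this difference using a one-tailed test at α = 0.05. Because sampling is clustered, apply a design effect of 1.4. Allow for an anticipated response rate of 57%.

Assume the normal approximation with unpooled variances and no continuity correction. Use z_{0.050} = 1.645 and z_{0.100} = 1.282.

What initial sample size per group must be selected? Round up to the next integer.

n = (z_α + z_β)² · [p₁(1−p₁) + p₂(1−p₂)] / (p₁ − p₂)²
  = (1.645 + 1.282)² · (0.61·0.39 + 0.46·0.54) / (0.15)²
  = (2.927)² · (0.2379 + 0.2484) / 0.0225
  = 8.5673 · 0.4863 / 0.0225
  = 185.17
Design effect: 1.4 × 185.17 = 259.24.
Adjust for 57% response: 259.24 / 0.57 = 454.80.
Round up → n = 455 per group.

n = 455 per group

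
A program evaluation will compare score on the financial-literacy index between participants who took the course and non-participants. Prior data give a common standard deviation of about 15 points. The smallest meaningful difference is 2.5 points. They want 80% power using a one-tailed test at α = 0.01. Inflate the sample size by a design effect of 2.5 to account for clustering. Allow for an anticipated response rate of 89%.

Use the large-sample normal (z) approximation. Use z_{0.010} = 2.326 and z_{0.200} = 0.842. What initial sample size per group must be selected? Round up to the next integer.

n = 2030 per group

n = (z_α + z_β)² · (σ₁² + σ₂²) / δ²
  = (2.326 + 0.842)² · (2·15² = 450) / 2.5²
  = 10.0362 · 450 / 6.25
  = 722.61
Design effect: 2.5 × 722.61 = 1806.52.
Adjust for 89% response: 1806.52 / 0.89 = 2029.80.
Round up → n = 2030 per group.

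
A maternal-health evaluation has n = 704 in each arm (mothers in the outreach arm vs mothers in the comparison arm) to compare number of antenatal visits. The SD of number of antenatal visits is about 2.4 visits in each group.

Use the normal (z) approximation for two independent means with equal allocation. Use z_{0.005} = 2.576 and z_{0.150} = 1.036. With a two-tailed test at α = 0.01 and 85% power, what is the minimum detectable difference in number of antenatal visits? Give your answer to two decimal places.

δ = (z_{α/2} + z_β) · √((σ₁²+σ₂²)/n)
  = (2.576 + 1.036) · √(11.52/704)
  = 3.612 · √0.01636
  = 3.612 · 0.1279
  = 0.4620

Minimum detectable difference ≈ 0.46 visits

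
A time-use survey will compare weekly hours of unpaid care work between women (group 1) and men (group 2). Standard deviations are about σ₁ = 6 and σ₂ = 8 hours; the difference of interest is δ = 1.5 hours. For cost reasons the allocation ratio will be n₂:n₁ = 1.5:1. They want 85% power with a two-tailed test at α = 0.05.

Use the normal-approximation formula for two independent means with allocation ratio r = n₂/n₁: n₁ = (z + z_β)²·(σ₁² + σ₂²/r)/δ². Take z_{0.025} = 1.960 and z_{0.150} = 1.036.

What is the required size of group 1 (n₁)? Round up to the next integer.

n₁ = 314

n₁ = (z_{α/2} + z_β)² · (σ₁² + σ₂²/r) / δ²
   = (1.960 + 1.036)² · (6² + 8²/1.5) / 1.5²
   = 8.9760 · (36 + 42.6667) / 2.25
   = 8.9760 · 78.6667 / 2.25
   = 313.83
Round up → n₁ = 314; n₂ = r·n₁ = 1.5 × 314 = 471.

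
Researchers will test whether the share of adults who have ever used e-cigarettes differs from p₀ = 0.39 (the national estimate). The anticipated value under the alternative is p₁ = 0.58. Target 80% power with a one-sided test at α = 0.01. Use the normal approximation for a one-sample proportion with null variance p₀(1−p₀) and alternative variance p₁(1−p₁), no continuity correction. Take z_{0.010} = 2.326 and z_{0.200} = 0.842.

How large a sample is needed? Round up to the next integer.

n = 67

n = [z_α·√(p₀q₀) + z_β·√(p₁q₁)]² / (p₁ − p₀)²
  = [2.326·√(0.39·0.61) + 0.842·√(0.58·0.42)]² / (0.19)²
  = [2.326·0.4877 + 0.842·0.4936]² / 0.0361
  = [1.5501]² / 0.0361
  = 66.56
Round up → n = 67.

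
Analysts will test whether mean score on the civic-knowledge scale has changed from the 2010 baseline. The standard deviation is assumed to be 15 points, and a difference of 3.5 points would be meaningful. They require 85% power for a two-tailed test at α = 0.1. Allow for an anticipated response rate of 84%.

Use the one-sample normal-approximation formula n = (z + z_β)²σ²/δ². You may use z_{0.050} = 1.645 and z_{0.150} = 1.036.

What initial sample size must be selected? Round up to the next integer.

n = 158

n = (z_{α/2} + z_β)² · σ² / δ²
  = (1.645 + 1.036)² · 15² / 3.5²
  = 7.1878 · 225 / 12.25
  = 132.02
Adjust for 84% response: 132.02 / 0.84 = 157.17.
Round up → n = 158.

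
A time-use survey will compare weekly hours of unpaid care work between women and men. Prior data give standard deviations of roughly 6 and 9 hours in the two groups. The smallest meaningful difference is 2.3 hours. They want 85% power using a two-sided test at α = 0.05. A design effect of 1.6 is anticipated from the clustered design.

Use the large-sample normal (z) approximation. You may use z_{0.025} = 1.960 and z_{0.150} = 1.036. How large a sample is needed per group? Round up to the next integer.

n = (z_{α/2} + z_β)² · (σ₁² + σ₂²) / δ²
  = (1.960 + 1.036)² · (6² + 9² = 117) / 2.3²
  = 8.9760 · 117 / 5.29
  = 198.52
Design effect: 1.6 × 198.52 = 317.64.
Round up → n = 318 per group.

n = 318 per group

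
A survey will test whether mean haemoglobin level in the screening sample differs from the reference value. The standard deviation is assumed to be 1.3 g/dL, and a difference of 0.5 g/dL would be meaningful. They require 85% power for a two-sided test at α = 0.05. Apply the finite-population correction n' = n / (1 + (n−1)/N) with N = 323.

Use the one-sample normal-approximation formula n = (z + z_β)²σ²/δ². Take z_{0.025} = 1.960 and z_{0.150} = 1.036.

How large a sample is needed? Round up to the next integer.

n = 52

n = (z_{α/2} + z_β)² · σ² / δ²
  = (1.960 + 1.036)² · 1.3² / 0.5²
  = 8.9760 · 1.69 / 0.25
  = 60.68
Finite-population correction (N = 323): 60.68 / (1 + (60.68 − 1)/323) = 51.22.
Round up → n = 52.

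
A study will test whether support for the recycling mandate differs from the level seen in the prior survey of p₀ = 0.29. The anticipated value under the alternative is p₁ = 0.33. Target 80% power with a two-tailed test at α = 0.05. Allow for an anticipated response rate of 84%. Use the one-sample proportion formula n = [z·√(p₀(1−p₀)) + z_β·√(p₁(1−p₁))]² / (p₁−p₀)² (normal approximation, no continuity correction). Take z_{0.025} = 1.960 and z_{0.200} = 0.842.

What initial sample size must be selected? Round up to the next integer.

n = [z_{α/2}·√(p₀q₀) + z_β·√(p₁q₁)]² / (p₁ − p₀)²
  = [1.960·√(0.29·0.71) + 0.842·√(0.33·0.67)]² / (0.04)²
  = [1.960·0.4538 + 0.842·0.4702]² / 0.0016
  = [1.2853]² / 0.0016
  = 1032.49
Adjust for 84% response: 1032.49 / 0.84 = 1229.15.
Round up → n = 1230.

n = 1230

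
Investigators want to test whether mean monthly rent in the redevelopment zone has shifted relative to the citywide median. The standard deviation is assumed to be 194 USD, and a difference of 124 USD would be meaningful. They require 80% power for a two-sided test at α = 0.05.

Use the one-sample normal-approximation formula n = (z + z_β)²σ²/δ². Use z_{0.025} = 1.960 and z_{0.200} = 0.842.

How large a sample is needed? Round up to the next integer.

n = (z_{α/2} + z_β)² · σ² / δ²
  = (1.960 + 0.842)² · 194² / 124²
  = 7.8512 · 37636 / 15376
  = 19.22
Round up → n = 20.

n = 20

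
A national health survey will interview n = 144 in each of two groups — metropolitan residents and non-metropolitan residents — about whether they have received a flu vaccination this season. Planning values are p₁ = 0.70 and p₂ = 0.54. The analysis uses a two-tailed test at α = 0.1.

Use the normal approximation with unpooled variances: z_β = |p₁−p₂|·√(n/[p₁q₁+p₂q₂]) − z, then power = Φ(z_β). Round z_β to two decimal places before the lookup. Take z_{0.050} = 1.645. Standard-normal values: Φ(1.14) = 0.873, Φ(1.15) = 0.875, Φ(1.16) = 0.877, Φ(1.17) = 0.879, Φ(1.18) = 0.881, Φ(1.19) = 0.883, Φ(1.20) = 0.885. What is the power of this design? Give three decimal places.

z_β = |p₁−p₂|·√(n/[p₁q₁+p₂q₂]) − z_{α/2}
    = 0.16 · √(144/0.4584) − 1.645
    = 0.16 · 17.7239 − 1.645
    = 2.8358 − 1.645 = 1.1908 → 1.19
Power = Φ(1.19) = 0.883.

Power ≈ 0.883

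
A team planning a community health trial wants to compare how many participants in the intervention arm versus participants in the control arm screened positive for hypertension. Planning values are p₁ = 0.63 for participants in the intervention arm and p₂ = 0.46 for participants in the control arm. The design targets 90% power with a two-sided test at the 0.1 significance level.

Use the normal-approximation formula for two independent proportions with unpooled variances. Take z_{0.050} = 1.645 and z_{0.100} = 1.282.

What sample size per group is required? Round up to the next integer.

n = 143 per group

n = (z_{α/2} + z_β)² · [p₁(1−p₁) + p₂(1−p₂)] / (p₁ − p₂)²
  = (1.645 + 1.282)² · (0.63·0.37 + 0.46·0.54) / (0.17)²
  = (2.927)² · (0.2331 + 0.2484) / 0.0289
  = 8.5673 · 0.4815 / 0.0289
  = 142.74
Round up → n = 143 per group.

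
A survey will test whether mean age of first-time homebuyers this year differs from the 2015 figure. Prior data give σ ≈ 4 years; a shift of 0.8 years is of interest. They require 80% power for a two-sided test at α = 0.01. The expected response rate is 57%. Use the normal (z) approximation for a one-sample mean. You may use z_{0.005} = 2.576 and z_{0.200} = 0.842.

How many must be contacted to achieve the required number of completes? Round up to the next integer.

n = (z_{α/2} + z_β)² · σ² / δ²
  = (2.576 + 0.842)² · 4² / 0.8²
  = 11.6827 · 16 / 0.64
  = 292.07
Adjust for 57% response: 292.07 / 0.57 = 512.40.
Round up → n = 513.

n = 513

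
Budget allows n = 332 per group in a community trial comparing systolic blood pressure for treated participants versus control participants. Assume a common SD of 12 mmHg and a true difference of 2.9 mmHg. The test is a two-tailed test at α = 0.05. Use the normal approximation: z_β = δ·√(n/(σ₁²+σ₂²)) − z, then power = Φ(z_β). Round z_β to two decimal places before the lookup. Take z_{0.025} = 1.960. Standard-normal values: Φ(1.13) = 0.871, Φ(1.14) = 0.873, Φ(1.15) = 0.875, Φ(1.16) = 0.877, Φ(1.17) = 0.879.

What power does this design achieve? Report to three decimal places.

z_β = δ·√(n/(σ₁²+σ₂²)) − z_{α/2}
    = 2.9 · √(332/288) − 1.960
    = 2.9 · 1.07367 − 1.960
    = 3.1137 − 1.960 = 1.1537 → 1.15
Power = Φ(1.15) = 0.875.

Power ≈ 0.875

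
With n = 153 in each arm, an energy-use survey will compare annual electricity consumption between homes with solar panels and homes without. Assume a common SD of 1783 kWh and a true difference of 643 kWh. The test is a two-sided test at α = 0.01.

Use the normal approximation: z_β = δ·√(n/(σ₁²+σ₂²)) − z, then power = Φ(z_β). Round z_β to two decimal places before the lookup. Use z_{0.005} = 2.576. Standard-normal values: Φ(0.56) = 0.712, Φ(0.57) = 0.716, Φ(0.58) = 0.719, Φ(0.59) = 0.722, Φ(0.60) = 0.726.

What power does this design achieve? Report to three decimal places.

Power ≈ 0.719

z_β = δ·√(n/(σ₁²+σ₂²)) − z_{α/2}
    = 643 · √(153/6358178) − 2.576
    = 643 · 0.00491 − 2.576
    = 3.1542 − 2.576 = 0.5782 → 0.58
Power = Φ(0.58) = 0.719.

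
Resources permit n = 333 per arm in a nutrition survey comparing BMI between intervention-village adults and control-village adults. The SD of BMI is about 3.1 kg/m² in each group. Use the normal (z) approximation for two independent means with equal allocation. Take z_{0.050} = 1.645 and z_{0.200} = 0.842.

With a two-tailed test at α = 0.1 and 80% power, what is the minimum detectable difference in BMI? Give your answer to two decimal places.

δ = (z_{α/2} + z_β) · √((σ₁²+σ₂²)/n)
  = (1.645 + 0.842) · √(19.22/333)
  = 2.487 · √0.05772
  = 2.487 · 0.2402
  = 0.5975

Minimum detectable difference ≈ 0.60 kg/m²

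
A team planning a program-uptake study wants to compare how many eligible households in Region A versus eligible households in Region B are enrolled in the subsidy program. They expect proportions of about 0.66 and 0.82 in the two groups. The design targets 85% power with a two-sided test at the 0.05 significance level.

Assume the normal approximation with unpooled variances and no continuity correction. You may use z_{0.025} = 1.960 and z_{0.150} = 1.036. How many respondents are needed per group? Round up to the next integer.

n = 131 per group

n = (z_{α/2} + z_β)² · [p₁(1−p₁) + p₂(1−p₂)] / (p₁ − p₂)²
  = (1.960 + 1.036)² · (0.66·0.34 + 0.82·0.18) / (-0.16)²
  = (2.996)² · (0.2244 + 0.1476) / 0.0256
  = 8.9760 · 0.3720 / 0.0256
  = 130.43
Round up → n = 131 per group.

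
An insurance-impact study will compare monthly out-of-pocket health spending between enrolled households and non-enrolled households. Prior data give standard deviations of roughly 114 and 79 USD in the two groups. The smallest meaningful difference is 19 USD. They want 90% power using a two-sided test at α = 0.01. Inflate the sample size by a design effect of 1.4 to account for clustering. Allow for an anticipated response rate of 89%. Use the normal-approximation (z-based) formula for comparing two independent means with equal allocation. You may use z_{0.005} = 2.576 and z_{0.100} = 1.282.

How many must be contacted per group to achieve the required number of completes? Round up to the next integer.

n = 1248 per group

n = (z_{α/2} + z_β)² · (σ₁² + σ₂²) / δ²
  = (2.576 + 1.282)² · (114² + 79² = 19237) / 19²
  = 14.8842 · 19237 / 361
  = 793.15
Design effect: 1.4 × 793.15 = 1110.41.
Adjust for 89% response: 1110.41 / 0.89 = 1247.65.
Round up → n = 1248 per group.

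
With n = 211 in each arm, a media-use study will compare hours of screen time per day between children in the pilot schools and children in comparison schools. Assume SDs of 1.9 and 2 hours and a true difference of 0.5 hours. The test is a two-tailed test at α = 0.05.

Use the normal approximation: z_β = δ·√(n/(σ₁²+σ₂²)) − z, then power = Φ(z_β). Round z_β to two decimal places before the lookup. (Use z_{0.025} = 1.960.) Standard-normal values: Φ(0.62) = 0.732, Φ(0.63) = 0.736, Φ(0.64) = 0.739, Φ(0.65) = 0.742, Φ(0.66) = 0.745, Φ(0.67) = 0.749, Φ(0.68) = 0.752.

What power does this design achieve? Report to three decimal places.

Power ≈ 0.749

z_β = δ·√(n/(σ₁²+σ₂²)) − z_{α/2}
    = 0.5 · √(211/7.61) − 1.960
    = 0.5 · 5.26561 − 1.960
    = 2.6328 − 1.960 = 0.6728 → 0.67
Power = Φ(0.67) = 0.749.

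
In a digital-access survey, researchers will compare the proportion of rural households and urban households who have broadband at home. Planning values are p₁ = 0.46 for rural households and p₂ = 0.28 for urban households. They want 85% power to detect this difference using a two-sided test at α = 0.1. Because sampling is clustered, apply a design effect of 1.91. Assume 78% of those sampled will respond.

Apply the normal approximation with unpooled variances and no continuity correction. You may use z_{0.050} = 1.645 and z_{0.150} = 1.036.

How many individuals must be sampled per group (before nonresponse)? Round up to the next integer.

n = (z_{α/2} + z_β)² · [p₁(1−p₁) + p₂(1−p₂)] / (p₁ − p₂)²
  = (1.645 + 1.036)² · (0.46·0.54 + 0.28·0.72) / (0.18)²
  = (2.681)² · (0.2484 + 0.2016) / 0.0324
  = 7.1878 · 0.4500 / 0.0324
  = 99.83
Design effect: 1.91 × 99.83 = 190.68.
Adjust for 78% response: 190.68 / 0.78 = 244.46.
Round up → n = 245 per group.

n = 245 per group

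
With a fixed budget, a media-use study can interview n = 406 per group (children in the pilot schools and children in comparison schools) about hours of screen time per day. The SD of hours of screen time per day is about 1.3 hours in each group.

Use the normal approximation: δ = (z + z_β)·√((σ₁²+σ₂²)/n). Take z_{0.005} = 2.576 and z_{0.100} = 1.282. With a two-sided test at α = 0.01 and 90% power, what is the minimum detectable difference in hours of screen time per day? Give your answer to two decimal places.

δ = (z_{α/2} + z_β) · √((σ₁²+σ₂²)/n)
  = (2.576 + 1.282) · √(3.38/406)
  = 3.858 · √0.00833
  = 3.858 · 0.0912
  = 0.3520

Minimum detectable difference ≈ 0.35 hours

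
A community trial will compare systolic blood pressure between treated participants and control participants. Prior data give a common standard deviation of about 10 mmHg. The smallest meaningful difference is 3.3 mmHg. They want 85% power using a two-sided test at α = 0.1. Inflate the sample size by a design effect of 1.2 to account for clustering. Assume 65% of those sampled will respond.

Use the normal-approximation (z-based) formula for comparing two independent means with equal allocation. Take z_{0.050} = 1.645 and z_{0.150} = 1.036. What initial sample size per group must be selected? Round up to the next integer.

n = (z_{α/2} + z_β)² · (σ₁² + σ₂²) / δ²
  = (1.645 + 1.036)² · (2·10² = 200) / 3.3²
  = 7.1878 · 200 / 10.89
  = 132.01
Design effect: 1.2 × 132.01 = 158.41.
Adjust for 65% response: 158.41 / 0.65 = 243.70.
Round up → n = 244 per group.

n = 244 per group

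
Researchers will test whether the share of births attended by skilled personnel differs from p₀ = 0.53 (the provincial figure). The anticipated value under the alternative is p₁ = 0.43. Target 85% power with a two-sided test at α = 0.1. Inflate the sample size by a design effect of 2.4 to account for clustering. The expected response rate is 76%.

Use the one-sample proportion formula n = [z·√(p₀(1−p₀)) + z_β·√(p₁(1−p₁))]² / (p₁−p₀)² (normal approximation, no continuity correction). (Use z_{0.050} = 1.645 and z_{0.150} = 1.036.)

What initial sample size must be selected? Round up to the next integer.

n = [z_{α/2}·√(p₀q₀) + z_β·√(p₁q₁)]² / (p₁ − p₀)²
  = [1.645·√(0.53·0.47) + 1.036·√(0.43·0.57)]² / (-0.10)²
  = [1.645·0.4991 + 1.036·0.4951]² / 0.0100
  = [1.3339]² / 0.0100
  = 177.93
Design effect: 2.4 × 177.93 = 427.04.
Adjust for 76% response: 427.04 / 0.76 = 561.89.
Round up → n = 562.

n = 562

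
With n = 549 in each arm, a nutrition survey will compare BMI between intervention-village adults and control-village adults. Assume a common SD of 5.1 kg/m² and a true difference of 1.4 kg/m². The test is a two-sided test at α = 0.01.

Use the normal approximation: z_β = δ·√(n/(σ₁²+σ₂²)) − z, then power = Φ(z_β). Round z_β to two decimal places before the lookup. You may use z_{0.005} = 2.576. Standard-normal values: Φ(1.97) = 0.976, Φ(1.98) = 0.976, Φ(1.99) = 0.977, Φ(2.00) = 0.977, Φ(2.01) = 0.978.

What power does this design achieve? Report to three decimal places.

Power ≈ 0.976

z_β = δ·√(n/(σ₁²+σ₂²)) − z_{α/2}
    = 1.4 · √(549/52.02) − 2.576
    = 1.4 · 3.24864 − 2.576
    = 4.5481 − 2.576 = 1.9721 → 1.97
Power = Φ(1.97) = 0.976.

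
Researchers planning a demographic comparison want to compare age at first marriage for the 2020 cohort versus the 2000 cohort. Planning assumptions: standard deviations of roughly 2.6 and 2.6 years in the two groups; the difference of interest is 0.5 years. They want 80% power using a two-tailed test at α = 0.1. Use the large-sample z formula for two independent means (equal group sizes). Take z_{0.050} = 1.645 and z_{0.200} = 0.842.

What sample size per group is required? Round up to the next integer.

n = 335 per group

n = (z_{α/2} + z_β)² · (σ₁² + σ₂²) / δ²
  = (1.645 + 0.842)² · (2.6² + 2.6² = 13.52) / 0.5²
  = 6.1852 · 13.52 / 0.25
  = 334.49
Round up → n = 335 per group.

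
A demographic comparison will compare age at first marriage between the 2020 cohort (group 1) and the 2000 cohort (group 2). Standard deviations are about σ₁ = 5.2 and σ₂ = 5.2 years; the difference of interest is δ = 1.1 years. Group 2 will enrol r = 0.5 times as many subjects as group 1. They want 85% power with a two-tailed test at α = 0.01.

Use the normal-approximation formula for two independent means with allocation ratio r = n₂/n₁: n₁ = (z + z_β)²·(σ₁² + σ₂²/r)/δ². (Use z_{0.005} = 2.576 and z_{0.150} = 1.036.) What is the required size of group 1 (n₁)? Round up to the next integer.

n₁ = 875

n₁ = (z_{α/2} + z_β)² · (σ₁² + σ₂²/r) / δ²
   = (2.576 + 1.036)² · (5.2² + 5.2²/0.5) / 1.1²
   = 13.0465 · (27.04 + 54.08) / 1.21
   = 13.0465 · 81.12 / 1.21
   = 874.66
Round up → n₁ = 875; n₂ = r·n₁ = 0.5 × 875 = 438.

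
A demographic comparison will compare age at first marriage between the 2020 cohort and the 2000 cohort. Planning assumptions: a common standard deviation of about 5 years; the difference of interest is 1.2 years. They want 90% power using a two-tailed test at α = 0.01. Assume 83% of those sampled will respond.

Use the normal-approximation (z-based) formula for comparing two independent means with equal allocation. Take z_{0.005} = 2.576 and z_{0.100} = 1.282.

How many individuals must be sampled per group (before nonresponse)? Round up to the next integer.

n = (z_{α/2} + z_β)² · (σ₁² + σ₂²) / δ²
  = (2.576 + 1.282)² · (2·5² = 50) / 1.2²
  = 14.8842 · 50 / 1.44
  = 516.81
Adjust for 83% response: 516.81 / 0.83 = 622.66.
Round up → n = 623 per group.

n = 623 per group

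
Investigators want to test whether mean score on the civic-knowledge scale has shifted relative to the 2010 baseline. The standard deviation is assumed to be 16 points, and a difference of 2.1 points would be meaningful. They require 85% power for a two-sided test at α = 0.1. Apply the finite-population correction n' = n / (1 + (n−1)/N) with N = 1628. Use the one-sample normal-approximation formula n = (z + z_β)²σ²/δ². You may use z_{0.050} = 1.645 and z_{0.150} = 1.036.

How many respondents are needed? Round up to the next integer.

n = 333

n = (z_{α/2} + z_β)² · σ² / δ²
  = (1.645 + 1.036)² · 16² / 2.1²
  = 7.1878 · 256 / 4.41
  = 417.25
Finite-population correction (N = 1628): 417.25 / (1 + (417.25 − 1)/1628) = 332.29.
Round up → n = 333.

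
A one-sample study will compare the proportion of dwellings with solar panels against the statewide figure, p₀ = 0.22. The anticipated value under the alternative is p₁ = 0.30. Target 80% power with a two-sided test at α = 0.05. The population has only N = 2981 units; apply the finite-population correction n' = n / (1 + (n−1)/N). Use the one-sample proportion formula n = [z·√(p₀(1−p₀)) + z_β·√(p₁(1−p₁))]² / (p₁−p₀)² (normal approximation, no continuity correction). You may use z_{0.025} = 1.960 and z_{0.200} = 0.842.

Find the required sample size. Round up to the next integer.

n = [z_{α/2}·√(p₀q₀) + z_β·√(p₁q₁)]² / (p₁ − p₀)²
  = [1.960·√(0.22·0.78) + 0.842·√(0.30·0.70)]² / (0.08)²
  = [1.960·0.4142 + 0.842·0.4583]² / 0.0064
  = [1.1978]² / 0.0064
  = 224.17
Finite-population correction (N = 2981): 224.17 / (1 + (224.17 − 1)/2981) = 208.55.
Round up → n = 209.

n = 209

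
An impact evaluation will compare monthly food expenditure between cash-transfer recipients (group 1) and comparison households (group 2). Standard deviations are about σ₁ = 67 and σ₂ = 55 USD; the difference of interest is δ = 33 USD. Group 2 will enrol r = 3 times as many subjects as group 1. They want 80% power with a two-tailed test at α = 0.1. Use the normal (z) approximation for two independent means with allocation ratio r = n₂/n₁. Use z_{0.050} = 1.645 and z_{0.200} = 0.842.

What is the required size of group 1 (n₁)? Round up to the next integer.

n₁ = 32

n₁ = (z_{α/2} + z_β)² · (σ₁² + σ₂²/r) / δ²
   = (1.645 + 0.842)² · (67² + 55²/3) / 33²
   = 6.1852 · (4489 + 1008.3) / 1089
   = 6.1852 · 5497.3 / 1089
   = 31.22
Round up → n₁ = 32; n₂ = r·n₁ = 3 × 32 = 96.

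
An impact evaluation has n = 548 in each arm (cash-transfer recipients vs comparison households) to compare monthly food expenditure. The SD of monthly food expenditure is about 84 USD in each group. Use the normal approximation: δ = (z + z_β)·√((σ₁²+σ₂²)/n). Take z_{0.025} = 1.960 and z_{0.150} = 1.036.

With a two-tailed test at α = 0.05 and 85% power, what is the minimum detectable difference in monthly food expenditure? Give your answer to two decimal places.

Minimum detectable difference ≈ 15.20 USD

δ = (z_{α/2} + z_β) · √((σ₁²+σ₂²)/n)
  = (1.960 + 1.036) · √(14112/548)
  = 2.996 · √25.7518
  = 2.996 · 5.0746
  = 15.2036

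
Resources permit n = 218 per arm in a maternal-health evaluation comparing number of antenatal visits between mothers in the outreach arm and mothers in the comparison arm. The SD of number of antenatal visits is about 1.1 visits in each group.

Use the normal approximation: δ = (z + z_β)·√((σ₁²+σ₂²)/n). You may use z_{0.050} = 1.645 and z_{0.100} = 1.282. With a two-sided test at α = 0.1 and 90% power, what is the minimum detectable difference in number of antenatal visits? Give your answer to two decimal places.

Minimum detectable difference ≈ 0.31 visits

δ = (z_{α/2} + z_β) · √((σ₁²+σ₂²)/n)
  = (1.645 + 1.282) · √(2.42/218)
  = 2.927 · √0.0111
  = 2.927 · 0.1054
  = 0.3084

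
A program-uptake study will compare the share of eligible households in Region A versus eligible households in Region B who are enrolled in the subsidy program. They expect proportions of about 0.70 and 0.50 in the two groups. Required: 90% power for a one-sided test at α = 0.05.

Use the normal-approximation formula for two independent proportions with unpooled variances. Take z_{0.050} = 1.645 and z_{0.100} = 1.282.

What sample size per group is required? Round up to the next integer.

n = (z_α + z_β)² · [p₁(1−p₁) + p₂(1−p₂)] / (p₁ − p₂)²
  = (1.645 + 1.282)² · (0.70·0.30 + 0.50·0.50) / (0.20)²
  = (2.927)² · (0.2100 + 0.2500) / 0.0400
  = 8.5673 · 0.4600 / 0.0400
  = 98.52
Round up → n = 99 per group.

n = 99 per group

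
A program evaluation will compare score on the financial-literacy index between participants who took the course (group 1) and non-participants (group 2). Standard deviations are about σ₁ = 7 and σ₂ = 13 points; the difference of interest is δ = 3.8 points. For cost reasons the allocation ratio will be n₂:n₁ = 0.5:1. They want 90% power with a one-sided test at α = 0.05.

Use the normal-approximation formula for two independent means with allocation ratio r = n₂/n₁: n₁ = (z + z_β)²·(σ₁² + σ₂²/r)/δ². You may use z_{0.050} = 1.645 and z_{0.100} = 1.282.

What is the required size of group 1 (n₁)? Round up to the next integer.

n₁ = (z_α + z_β)² · (σ₁² + σ₂²/r) / δ²
   = (1.645 + 1.282)² · (7² + 13²/0.5) / 3.8²
   = 8.5673 · (49 + 338) / 14.44
   = 8.5673 · 387 / 14.44
   = 229.61
Round up → n₁ = 230; n₂ = r·n₁ = 0.5 × 230 = 115.

n₁ = 230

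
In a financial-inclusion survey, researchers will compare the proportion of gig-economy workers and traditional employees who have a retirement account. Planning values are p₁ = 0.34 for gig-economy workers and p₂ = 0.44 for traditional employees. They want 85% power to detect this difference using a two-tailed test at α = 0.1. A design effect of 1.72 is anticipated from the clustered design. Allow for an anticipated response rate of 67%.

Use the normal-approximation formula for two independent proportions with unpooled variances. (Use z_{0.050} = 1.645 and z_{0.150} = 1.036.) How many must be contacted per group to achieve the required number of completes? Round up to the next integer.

n = 869 per group

n = (z_{α/2} + z_β)² · [p₁(1−p₁) + p₂(1−p₂)] / (p₁ − p₂)²
  = (1.645 + 1.036)² · (0.34·0.66 + 0.44·0.56) / (-0.10)²
  = (2.681)² · (0.2244 + 0.2464) / 0.0100
  = 7.1878 · 0.4708 / 0.0100
  = 338.40
Design effect: 1.72 × 338.40 = 582.05.
Adjust for 67% response: 582.05 / 0.67 = 868.73.
Round up → n = 869 per group.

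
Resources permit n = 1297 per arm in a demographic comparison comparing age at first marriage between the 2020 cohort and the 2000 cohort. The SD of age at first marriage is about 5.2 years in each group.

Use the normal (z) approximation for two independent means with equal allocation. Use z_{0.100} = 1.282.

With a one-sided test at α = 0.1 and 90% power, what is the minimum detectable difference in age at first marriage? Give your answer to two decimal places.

δ = (z_α + z_β) · √((σ₁²+σ₂²)/n)
  = (1.282 + 1.282) · √(54.08/1297)
  = 2.564 · √0.0417
  = 2.564 · 0.2042
  = 0.5236

Minimum detectable difference ≈ 0.52 years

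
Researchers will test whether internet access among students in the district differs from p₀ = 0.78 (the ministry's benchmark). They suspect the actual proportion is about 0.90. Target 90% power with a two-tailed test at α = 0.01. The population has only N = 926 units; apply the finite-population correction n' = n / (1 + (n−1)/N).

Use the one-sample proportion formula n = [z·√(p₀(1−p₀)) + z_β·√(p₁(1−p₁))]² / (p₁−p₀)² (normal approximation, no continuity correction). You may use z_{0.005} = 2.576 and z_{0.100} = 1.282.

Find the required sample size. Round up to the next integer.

n = [z_{α/2}·√(p₀q₀) + z_β·√(p₁q₁)]² / (p₁ − p₀)²
  = [2.576·√(0.78·0.22) + 1.282·√(0.90·0.10)]² / (0.12)²
  = [2.576·0.4142 + 1.282·0.3000]² / 0.0144
  = [1.4517]² / 0.0144
  = 146.35
Finite-population correction (N = 926): 146.35 / (1 + (146.35 − 1)/926) = 126.49.
Round up → n = 127.

n = 127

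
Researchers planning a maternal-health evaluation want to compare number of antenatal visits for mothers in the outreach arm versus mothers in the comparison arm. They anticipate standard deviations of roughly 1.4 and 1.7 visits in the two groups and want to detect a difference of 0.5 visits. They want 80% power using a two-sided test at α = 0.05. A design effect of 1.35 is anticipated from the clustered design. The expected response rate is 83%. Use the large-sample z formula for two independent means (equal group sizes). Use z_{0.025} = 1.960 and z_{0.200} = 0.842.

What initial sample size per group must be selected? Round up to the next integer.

n = 248 per group

n = (z_{α/2} + z_β)² · (σ₁² + σ₂²) / δ²
  = (1.960 + 0.842)² · (1.4² + 1.7² = 4.85) / 0.5²
  = 7.8512 · 4.85 / 0.25
  = 152.31
Design effect: 1.35 × 152.31 = 205.62.
Adjust for 83% response: 205.62 / 0.83 = 247.74.
Round up → n = 248 per group.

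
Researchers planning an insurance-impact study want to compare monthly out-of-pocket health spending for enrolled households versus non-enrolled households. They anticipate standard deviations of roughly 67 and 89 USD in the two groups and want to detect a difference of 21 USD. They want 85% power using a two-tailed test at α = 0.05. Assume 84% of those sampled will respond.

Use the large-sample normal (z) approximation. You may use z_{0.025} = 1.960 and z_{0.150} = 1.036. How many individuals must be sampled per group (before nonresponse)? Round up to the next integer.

n = (z_{α/2} + z_β)² · (σ₁² + σ₂²) / δ²
  = (1.960 + 1.036)² · (67² + 89² = 12410) / 21²
  = 8.9760 · 12410 / 441
  = 252.59
Adjust for 84% response: 252.59 / 0.84 = 300.70.
Round up → n = 301 per group.

n = 301 per group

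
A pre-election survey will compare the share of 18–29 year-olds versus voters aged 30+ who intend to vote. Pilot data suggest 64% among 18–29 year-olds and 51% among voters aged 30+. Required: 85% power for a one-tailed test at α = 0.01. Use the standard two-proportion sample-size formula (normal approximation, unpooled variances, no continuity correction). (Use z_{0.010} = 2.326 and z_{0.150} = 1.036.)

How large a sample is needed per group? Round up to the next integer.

n = (z_α + z_β)² · [p₁(1−p₁) + p₂(1−p₂)] / (p₁ − p₂)²
  = (2.326 + 1.036)² · (0.64·0.36 + 0.51·0.49) / (0.13)²
  = (3.362)² · (0.2304 + 0.2499) / 0.0169
  = 11.3030 · 0.4803 / 0.0169
  = 321.23
Round up → n = 322 per group.

n = 322 per group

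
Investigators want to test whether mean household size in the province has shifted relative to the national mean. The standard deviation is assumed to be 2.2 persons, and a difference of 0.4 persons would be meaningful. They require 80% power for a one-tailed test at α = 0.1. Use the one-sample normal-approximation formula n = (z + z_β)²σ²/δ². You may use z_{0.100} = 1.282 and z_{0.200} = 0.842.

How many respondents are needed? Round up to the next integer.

n = (z_α + z_β)² · σ² / δ²
  = (1.282 + 0.842)² · 2.2² / 0.4²
  = 4.5114 · 4.84 / 0.16
  = 136.47
Round up → n = 137.

n = 137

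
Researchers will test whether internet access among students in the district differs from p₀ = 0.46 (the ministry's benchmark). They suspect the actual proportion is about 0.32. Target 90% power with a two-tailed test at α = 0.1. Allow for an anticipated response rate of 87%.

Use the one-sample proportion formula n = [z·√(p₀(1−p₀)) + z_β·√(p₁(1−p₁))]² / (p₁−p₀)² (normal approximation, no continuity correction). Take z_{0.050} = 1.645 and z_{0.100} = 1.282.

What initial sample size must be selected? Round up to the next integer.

n = 118

n = [z_{α/2}·√(p₀q₀) + z_β·√(p₁q₁)]² / (p₁ − p₀)²
  = [1.645·√(0.46·0.54) + 1.282·√(0.32·0.68)]² / (-0.14)²
  = [1.645·0.4984 + 1.282·0.4665]² / 0.0196
  = [1.4179]² / 0.0196
  = 102.57
Adjust for 87% response: 102.57 / 0.87 = 117.90.
Round up → n = 118.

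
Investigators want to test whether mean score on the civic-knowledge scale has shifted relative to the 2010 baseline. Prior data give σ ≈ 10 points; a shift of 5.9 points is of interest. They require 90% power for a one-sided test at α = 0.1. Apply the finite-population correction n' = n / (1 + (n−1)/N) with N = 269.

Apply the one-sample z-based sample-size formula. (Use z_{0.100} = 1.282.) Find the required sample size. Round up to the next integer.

n = (z_α + z_β)² · σ² / δ²
  = (1.282 + 1.282)² · 10² / 5.9²
  = 6.5741 · 100 / 34.81
  = 18.89
Finite-population correction (N = 269): 18.89 / (1 + (18.89 − 1)/269) = 17.71.
Round up → n = 18.

n = 18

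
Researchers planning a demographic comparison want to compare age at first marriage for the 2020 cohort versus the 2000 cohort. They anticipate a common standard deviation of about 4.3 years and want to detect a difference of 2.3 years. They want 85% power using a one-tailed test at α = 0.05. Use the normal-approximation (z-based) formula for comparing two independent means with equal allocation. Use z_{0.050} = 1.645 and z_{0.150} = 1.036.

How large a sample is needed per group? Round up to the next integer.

n = 51 per group

n = (z_α + z_β)² · (σ₁² + σ₂²) / δ²
  = (1.645 + 1.036)² · (2·4.3² = 36.98) / 2.3²
  = 7.1878 · 36.98 / 5.29
  = 50.25
Round up → n = 51 per group.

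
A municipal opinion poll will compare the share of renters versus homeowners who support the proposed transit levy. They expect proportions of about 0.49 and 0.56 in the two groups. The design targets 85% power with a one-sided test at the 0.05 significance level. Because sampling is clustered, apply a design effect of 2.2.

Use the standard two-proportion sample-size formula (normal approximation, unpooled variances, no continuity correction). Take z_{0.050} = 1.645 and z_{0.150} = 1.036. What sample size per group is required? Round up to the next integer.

n = 1602 per group

n = (z_α + z_β)² · [p₁(1−p₁) + p₂(1−p₂)] / (p₁ − p₂)²
  = (1.645 + 1.036)² · (0.49·0.51 + 0.56·0.44) / (-0.07)²
  = (2.681)² · (0.2499 + 0.2464) / 0.0049
  = 7.1878 · 0.4963 / 0.0049
  = 728.02
Design effect: 2.2 × 728.02 = 1601.64.
Round up → n = 1602 per group.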